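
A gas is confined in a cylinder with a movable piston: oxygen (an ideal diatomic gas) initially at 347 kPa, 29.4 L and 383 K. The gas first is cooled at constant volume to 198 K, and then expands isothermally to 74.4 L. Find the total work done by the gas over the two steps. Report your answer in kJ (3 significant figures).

Step 1 (isochoric): W = 0 (constant volume).
After step 1: P = 179.4 kPa (V unchanged).
Step 2 (isothermal): W = P₁V₁ ln(V₂/V₁) = (5274) ln(74.4/29.4) = 4897 J.
W_total = 0 + 4897 = 4897 J.

W_total ≈ 4.90 kJ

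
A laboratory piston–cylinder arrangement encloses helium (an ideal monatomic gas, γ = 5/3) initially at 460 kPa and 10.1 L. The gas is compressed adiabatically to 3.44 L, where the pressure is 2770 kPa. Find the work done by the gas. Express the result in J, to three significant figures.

W ≈ -7320 J

Adiabatic: W = (P₁V₁ − P₂V₂)/(γ − 1) with γ = 5/3.
P₁V₁ = 4646 J, P₂V₂ = 9529 J.
W = (4646 − 9529) / 0.6667 = -7324 J.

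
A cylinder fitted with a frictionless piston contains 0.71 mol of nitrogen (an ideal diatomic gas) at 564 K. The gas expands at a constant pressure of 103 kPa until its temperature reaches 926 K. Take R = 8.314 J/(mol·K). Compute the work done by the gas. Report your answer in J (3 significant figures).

W ≈ 2140 J

Isobaric: W = P ΔV = nR ΔT.
W = (0.71)(8.314)(926 − 564) = 2137 J.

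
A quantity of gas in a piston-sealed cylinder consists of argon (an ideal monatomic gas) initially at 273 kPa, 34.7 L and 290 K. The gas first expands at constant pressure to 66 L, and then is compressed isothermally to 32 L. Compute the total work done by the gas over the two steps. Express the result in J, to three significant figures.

Step 1 (isobaric): W = PΔV = (273 kPa)(66 − 34.7 L) = 8545 J.
After step 1: P = 273 kPa, V = 66 L, T = 551.6 K.
Step 2 (isothermal): W = P₁V₁ ln(V₂/V₁) = (18018) ln(32/66) = -13044 J.
W_total = 8545 − 13044 = -4499 J.

W_total ≈ -4500 J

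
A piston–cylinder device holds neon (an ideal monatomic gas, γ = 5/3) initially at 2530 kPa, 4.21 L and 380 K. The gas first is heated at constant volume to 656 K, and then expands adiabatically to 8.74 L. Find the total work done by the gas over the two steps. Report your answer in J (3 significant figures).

W_total ≈ 10600 J

Step 1 (isochoric): W = 0 (constant volume).
After step 1: P = 4368 kPa (V unchanged).
Step 2 (adiabatic): W = (P₁V₁ − P₂V₂)/(γ−1) = (18388 − 11299)/0.667 = 10633 J.
W_total = 0 + 10633 = 10633 J.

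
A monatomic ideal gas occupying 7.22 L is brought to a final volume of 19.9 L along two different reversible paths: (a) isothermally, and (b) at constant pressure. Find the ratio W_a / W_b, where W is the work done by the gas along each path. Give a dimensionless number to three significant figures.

W_a / W_b ≈ 0.577

Path (a) isothermal: W = P₁V₁ ln(V₂/V₁) → W_a/(P₁V₁) = 1.014.
Path (b) isobaric: W = P₁(V₂ − V₁) → W_b/(P₁V₁) = 1.756.
W_a / W_b = 1.014 / 1.756 = 0.5773.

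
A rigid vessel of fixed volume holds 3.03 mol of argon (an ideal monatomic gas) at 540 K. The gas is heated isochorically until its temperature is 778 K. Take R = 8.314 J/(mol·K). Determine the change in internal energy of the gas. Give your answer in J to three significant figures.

ΔU ≈ 8990 J

Constant volume ⇒ W = 0, so Q = ΔU = nCᵥΔT with Cᵥ = 3R/2 = 12.47 J/(mol·K).
ΔU = (3.03)(12.47)(778 − 540) = 8993 J.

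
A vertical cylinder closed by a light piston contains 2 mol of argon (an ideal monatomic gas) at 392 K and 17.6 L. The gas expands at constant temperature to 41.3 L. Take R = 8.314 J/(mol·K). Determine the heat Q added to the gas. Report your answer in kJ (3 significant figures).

Q ≈ 5.56 kJ

Isothermal ⇒ ΔU = 0, so Q = W = nRT ln(V₂/V₁).
Q = (2)(8.314)(392) ln(41.3/17.6) = 6518 × 0.853 = 5560 J.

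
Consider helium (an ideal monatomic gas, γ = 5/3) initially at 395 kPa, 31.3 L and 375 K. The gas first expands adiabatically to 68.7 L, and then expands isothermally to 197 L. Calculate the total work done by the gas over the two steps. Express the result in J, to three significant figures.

Step 1 (adiabatic): W = (P₁V₁ − P₂V₂)/(γ−1) = (12364 − 7320)/0.667 = 7565 J.
After step 1: P = 106.6 kPa, V = 68.7 L, T = 222 K.
Step 2 (isothermal): W = P₁V₁ ln(V₂/V₁) = (7320) ln(197/68.7) = 7712 J.
W_total = 7565 + 7712 = 15276 J.

W_total ≈ 15300 J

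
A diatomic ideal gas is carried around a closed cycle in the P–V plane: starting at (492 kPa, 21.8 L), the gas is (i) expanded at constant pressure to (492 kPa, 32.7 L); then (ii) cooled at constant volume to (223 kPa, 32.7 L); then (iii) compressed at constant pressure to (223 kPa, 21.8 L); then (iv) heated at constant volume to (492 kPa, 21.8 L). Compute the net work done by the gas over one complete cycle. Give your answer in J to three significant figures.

W_net ≈ 2930 J

Constant-volume legs do no work.
W(i) = (492)(32.7 − 21.8) = 5363 J; W(iii) = (223)(21.8 − 32.7) = -2431 J.
W_net = 5363 − 2431 = 2932 J (the clockwise enclosed area).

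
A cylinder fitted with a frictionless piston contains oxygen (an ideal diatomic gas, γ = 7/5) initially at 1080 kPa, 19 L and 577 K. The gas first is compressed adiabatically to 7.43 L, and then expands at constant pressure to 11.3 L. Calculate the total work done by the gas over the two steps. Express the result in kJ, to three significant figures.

Step 1 (adiabatic): W = (P₁V₁ − P₂V₂)/(γ−1) = (20520 − 29873)/0.4 = -23383 J.
After step 1: P = 4021 kPa, V = 7.43 L, T = 840 K.
Step 2 (isobaric): W = PΔV = (4021 kPa)(11.3 − 7.43 L) = 15560 J.
W_total = -23383 + 15560 = -7823 J.

W_total ≈ -7.82 kJ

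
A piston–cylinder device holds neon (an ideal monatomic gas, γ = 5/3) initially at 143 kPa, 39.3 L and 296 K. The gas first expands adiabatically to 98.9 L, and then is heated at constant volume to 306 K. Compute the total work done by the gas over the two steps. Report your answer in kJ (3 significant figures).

W_total ≈ 3.87 kJ

Step 1 (adiabatic): W = (P₁V₁ − P₂V₂)/(γ−1) = (5620 − 3038)/0.667 = 3873 J.
Step 2 (isochoric): W = 0 (constant volume).
W_total = 3873 + 0 = 3873 J.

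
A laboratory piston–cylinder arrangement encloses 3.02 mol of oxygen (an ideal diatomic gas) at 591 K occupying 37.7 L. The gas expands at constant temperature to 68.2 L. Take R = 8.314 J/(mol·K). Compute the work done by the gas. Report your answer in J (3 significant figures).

Isothermal: W = nRT ln(V₂/V₁).
W = (3.02)(8.314)(591) × ln(68.2/37.7)
  = 14839 × 0.5928
W_by_gas = 8796 J.

W ≈ 8800 J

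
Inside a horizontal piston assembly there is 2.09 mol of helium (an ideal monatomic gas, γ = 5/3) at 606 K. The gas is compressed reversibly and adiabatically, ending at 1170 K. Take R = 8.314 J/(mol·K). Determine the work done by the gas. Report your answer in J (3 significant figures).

Adiabatic ⇒ Q = 0, so W_by = −ΔU = nCᵥ(T₁ − T₂).
Cᵥ = 3R/2 = 12.47 J/(mol·K).
W = (2.09)(12.47)(606 − 1170) = -14700 J.

W ≈ -14700 J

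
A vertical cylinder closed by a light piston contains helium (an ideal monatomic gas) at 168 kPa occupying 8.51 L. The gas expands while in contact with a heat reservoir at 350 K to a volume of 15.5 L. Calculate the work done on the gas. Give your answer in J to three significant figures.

Isothermal: W = nRT ln(V₂/V₁) = P₁V₁ ln(V₂/V₁).
P₁V₁ = (168 kPa)(8.51 L) = 1430 J.
W = 1430 × ln(15.5/8.51) = 1430 × 0.5996
W_by_gas = 857.2 J; work on gas = −W_by = -857.2 J.

W ≈ -857 J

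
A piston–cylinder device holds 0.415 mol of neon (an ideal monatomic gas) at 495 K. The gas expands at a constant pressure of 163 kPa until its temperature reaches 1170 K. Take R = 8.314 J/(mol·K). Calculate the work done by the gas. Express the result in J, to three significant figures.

Isobaric: W = P ΔV = nR ΔT.
W = (0.415)(8.314)(1170 − 495) = 2329 J.

W ≈ 2330 J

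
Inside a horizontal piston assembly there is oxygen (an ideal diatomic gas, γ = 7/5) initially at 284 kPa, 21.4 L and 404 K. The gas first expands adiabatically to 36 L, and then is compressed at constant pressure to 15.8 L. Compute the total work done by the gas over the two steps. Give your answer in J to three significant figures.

Step 1 (adiabatic): W = (P₁V₁ − P₂V₂)/(γ−1) = (6078 − 4936)/0.4 = 2854 J.
After step 1: P = 137.1 kPa, V = 36 L, T = 328.1 K.
Step 2 (isobaric): W = PΔV = (137.1 kPa)(15.8 − 36 L) = -2770 J.
W_total = 2854 − 2770 = 84.3 J.

W_total ≈ 84.3 J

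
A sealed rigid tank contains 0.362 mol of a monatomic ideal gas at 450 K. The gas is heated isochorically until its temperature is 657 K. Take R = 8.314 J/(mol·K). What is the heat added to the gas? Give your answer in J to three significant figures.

Constant volume ⇒ W = 0, so Q = ΔU = nCᵥΔT with Cᵥ = 3R/2 = 12.47 J/(mol·K).
ΔU = (0.362)(12.47)(657 − 450) = 934.5 J.

Q ≈ 935 J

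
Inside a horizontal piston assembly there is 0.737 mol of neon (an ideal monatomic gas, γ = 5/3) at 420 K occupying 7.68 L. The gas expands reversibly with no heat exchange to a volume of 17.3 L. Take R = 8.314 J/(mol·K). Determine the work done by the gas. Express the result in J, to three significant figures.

W ≈ 1610 J

Adiabatic: TV^(γ−1) = const with γ = 5/3.
T₂ = T₁ (V₁/V₂)^(γ−1) = 420 × (7.68/17.3)^0.667 = 420 × 0.5819 = 244.4 K.
W_by = nCᵥ(T₁ − T₂) = (0.737)(12.47)(420 − 244.4) = 1614 J.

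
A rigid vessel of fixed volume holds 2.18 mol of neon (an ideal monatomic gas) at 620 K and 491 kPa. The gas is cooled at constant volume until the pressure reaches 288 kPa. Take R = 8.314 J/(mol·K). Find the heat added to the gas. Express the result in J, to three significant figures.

Constant volume ⇒ W = 0, so Q = ΔU = nCᵥΔT with Cᵥ = 3R/2 = 12.47 J/(mol·K).
At constant V, T₂/T₁ = P₂/P₁ ⇒ ΔT = T₁(P₂/P₁ − 1) = 620·(288/491 − 1) = -256.3 K.
ΔU = (2.18)(12.47)(-256.3) = -6969 J.

Q ≈ -6970 J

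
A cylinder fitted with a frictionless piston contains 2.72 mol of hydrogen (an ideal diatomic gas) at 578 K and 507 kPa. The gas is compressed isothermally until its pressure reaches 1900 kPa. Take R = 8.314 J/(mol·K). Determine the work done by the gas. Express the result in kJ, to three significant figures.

Isothermal process: W = nRT ln(V₂/V₁) = nRT ln(P₁/P₂).
W = (2.72)(8.314)(578) × ln(507/1900)
  = 13071 × ln(0.2668) = 13071 × -1.321
W_by_gas = -17268 J.

W ≈ -17.3 kJ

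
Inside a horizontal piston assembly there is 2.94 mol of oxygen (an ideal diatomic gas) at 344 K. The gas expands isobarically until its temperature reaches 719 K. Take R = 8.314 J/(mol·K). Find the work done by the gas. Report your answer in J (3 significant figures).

W ≈ 9170 J

Isobaric: W = P ΔV = nR ΔT.
W = (2.94)(8.314)(719 − 344) = 9166 J.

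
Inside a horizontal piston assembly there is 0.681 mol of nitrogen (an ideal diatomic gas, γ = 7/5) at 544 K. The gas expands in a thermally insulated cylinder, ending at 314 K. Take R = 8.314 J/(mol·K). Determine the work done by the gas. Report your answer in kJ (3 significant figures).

Adiabatic ⇒ Q = 0, so W_by = −ΔU = nCᵥ(T₁ − T₂).
Cᵥ = 5R/2 = 20.79 J/(mol·K).
W = (0.681)(20.79)(544 − 314) = 3256 J.

W ≈ 3.26 kJ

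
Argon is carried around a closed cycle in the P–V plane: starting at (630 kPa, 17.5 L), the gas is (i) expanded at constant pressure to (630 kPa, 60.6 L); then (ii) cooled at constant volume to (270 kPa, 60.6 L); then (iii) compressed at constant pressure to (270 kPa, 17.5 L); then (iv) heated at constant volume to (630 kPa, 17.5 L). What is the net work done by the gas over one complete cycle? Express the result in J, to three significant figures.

Constant-volume legs do no work.
W(i) = (630)(60.6 − 17.5) = 27153 J; W(iii) = (270)(17.5 − 60.6) = -11637 J.
W_net = 27153 − 11637 = 15516 J (the clockwise enclosed area).

W_net ≈ 15500 J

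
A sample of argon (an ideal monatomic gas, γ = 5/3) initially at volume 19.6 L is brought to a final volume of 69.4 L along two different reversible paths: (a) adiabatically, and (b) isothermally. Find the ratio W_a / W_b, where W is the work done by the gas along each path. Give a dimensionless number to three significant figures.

W_a / W_b ≈ 0.676

Path (a) adiabatic: W = P₁V₁(1 − (V₁/V₂)^(γ−1))/(γ−1) → W_a/(P₁V₁) = 0.8543.
Path (b) isothermal: W = P₁V₁ ln(V₂/V₁) → W_b/(P₁V₁) = 1.264.
W_a / W_b = 0.8543 / 1.264 = 0.6757.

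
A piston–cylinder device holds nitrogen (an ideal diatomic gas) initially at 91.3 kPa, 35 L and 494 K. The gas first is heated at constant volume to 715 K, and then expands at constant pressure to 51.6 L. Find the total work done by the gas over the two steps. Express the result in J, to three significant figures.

W_total ≈ 2190 J

Step 1 (isochoric): W = 0 (constant volume).
After step 1: P = 132.1 kPa (V unchanged).
Step 2 (isobaric): W = PΔV = (132.1 kPa)(51.6 − 35 L) = 2194 J.
W_total = 0 + 2194 = 2194 J.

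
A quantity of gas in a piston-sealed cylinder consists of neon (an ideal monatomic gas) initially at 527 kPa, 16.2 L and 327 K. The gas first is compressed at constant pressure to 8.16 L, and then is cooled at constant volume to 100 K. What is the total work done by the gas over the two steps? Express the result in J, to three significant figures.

W_total ≈ -4240 J

Step 1 (isobaric): W = PΔV = (527 kPa)(8.16 − 16.2 L) = -4237 J.
Step 2 (isochoric): W = 0 (constant volume).
W_total = -4237 + 0 = -4237 J.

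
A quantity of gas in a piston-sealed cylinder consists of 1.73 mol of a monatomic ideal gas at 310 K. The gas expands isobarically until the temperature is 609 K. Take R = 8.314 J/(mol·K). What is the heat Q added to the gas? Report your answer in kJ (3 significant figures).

Isobaric: W = nRΔT = (1.73)(8.314)(299) = 4301 J.
ΔU = nCᵥΔT with Cᵥ = 3R/2: ΔU = (1.73)(12.47)(299) = 6451 J.
Q = ΔU + W = 6451 + 4301 = 10751 J.

Q ≈ 10.8 kJ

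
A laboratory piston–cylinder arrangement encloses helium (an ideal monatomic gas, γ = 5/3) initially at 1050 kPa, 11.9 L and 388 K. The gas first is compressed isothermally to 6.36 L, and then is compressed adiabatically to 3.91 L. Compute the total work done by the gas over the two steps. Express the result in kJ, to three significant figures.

Step 1 (isothermal): W = P₁V₁ ln(V₂/V₁) = (12495) ln(6.36/11.9) = -7828 J.
After step 1: P = 1965 kPa, V = 6.36 L, T = 388 K.
Step 2 (adiabatic): W = (P₁V₁ − P₂V₂)/(γ−1) = (12495 − 17282)/0.667 = -7180 J.
W_total = -7828 − 7180 = -15008 J.

W_total ≈ -15.0 kJ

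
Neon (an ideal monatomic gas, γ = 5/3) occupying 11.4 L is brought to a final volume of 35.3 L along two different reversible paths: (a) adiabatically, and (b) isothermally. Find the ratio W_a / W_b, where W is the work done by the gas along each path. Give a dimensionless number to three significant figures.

Path (a) adiabatic: W = P₁V₁(1 − (V₁/V₂)^(γ−1))/(γ−1) → W_a/(P₁V₁) = 0.7939.
Path (b) isothermal: W = P₁V₁ ln(V₂/V₁) → W_b/(P₁V₁) = 1.13.
W_a / W_b = 0.7939 / 1.13 = 0.7024.

W_a / W_b ≈ 0.702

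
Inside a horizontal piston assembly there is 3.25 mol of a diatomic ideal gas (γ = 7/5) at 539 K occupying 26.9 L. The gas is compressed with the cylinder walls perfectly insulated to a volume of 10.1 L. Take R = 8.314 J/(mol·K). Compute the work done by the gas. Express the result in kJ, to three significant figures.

Adiabatic: TV^(γ−1) = const with γ = 7/5.
T₂ = T₁ (V₁/V₂)^(γ−1) = 539 × (26.9/10.1)^0.4 = 539 × 1.48 = 797.6 K.
W_by = nCᵥ(T₁ − T₂) = (3.25)(20.79)(539 − 797.6) = -17466 J.

W ≈ -17.5 kJ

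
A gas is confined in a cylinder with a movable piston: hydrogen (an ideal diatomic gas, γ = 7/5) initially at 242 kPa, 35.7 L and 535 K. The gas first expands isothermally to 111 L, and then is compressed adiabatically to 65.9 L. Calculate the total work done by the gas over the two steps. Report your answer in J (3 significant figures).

Step 1 (isothermal): W = P₁V₁ ln(V₂/V₁) = (8639) ln(111/35.7) = 9800 J.
After step 1: P = 77.83 kPa, V = 111 L, T = 535 K.
Step 2 (adiabatic): W = (P₁V₁ − P₂V₂)/(γ−1) = (8639 − 10643)/0.4 = -5009 J.
W_total = 9800 − 5009 = 4792 J.

W_total ≈ 4790 J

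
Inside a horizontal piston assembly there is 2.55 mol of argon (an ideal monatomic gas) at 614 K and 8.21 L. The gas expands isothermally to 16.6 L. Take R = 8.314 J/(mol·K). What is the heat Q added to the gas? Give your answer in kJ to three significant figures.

Q ≈ 9.16 kJ

Isothermal ⇒ ΔU = 0, so Q = W = nRT ln(V₂/V₁).
Q = (2.55)(8.314)(614) ln(16.6/8.21) = 13017 × 0.704 = 9165 J.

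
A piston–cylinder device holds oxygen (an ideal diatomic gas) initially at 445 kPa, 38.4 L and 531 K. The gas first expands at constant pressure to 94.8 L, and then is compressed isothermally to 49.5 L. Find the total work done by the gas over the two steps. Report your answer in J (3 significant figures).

W_total ≈ -2310 J

Step 1 (isobaric): W = PΔV = (445 kPa)(94.8 − 38.4 L) = 25098 J.
After step 1: P = 445 kPa, V = 94.8 L, T = 1311 K.
Step 2 (isothermal): W = P₁V₁ ln(V₂/V₁) = (42186) ln(49.5/94.8) = -27412 J.
W_total = 25098 − 27412 = -2314 J.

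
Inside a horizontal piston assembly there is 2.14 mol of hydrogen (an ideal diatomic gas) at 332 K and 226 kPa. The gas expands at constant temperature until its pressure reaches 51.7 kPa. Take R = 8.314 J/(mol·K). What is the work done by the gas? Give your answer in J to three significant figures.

W ≈ 8710 J

Isothermal process: W = nRT ln(V₂/V₁) = nRT ln(P₁/P₂).
W = (2.14)(8.314)(332) × ln(226/51.7)
  = 5907 × ln(4.371) = 5907 × 1.475
W_by_gas = 8713 J.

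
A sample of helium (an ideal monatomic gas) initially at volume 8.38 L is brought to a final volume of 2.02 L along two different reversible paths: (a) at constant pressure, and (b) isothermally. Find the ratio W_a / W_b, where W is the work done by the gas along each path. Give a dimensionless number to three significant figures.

Path (a) isobaric: W = P₁(V₂ − V₁) → W_a/(P₁V₁) = -0.7589.
Path (b) isothermal: W = P₁V₁ ln(V₂/V₁) → W_b/(P₁V₁) = -1.423.
W_a / W_b = -0.7589 / -1.423 = 0.5334.

W_a / W_b ≈ 0.533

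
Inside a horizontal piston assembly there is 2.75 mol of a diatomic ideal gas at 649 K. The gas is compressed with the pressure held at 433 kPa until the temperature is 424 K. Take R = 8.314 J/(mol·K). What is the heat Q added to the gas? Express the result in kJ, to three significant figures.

Q ≈ -18.0 kJ

Isobaric: W = nRΔT = (2.75)(8.314)(-225) = -5144 J.
ΔU = nCᵥΔT with Cᵥ = 5R/2: ΔU = (2.75)(20.79)(-225) = -12861 J.
Q = ΔU + W = -12861 − 5144 = -18005 J.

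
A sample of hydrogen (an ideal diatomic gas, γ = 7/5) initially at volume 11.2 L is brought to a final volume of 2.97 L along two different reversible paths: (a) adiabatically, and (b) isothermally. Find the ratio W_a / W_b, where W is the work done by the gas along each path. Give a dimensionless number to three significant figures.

Path (a) adiabatic: W = P₁V₁(1 − (V₁/V₂)^(γ−1))/(γ−1) → W_a/(P₁V₁) = -1.751.
Path (b) isothermal: W = P₁V₁ ln(V₂/V₁) → W_b/(P₁V₁) = -1.327.
W_a / W_b = -1.751 / -1.327 = 1.319.

W_a / W_b ≈ 1.32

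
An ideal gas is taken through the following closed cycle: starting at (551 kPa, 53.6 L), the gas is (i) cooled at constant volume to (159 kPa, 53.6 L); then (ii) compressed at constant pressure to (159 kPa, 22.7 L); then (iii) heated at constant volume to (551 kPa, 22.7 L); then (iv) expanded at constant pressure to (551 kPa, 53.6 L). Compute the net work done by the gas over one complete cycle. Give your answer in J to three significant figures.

Constant-volume legs do no work.
W(ii) = (159)(22.7 − 53.6) = -4913 J; W(iv) = (551)(53.6 − 22.7) = 17026 J.
W_net = -4913 + 17026 = 12113 J (the clockwise enclosed area).

W_net ≈ 12100 J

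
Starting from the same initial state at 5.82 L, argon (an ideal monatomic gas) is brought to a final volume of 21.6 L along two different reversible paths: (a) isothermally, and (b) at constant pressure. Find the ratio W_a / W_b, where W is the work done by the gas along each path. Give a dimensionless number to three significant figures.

W_a / W_b ≈ 0.484

Path (a) isothermal: W = P₁V₁ ln(V₂/V₁) → W_a/(P₁V₁) = 1.311.
Path (b) isobaric: W = P₁(V₂ − V₁) → W_b/(P₁V₁) = 2.711.
W_a / W_b = 1.311 / 2.711 = 0.4837.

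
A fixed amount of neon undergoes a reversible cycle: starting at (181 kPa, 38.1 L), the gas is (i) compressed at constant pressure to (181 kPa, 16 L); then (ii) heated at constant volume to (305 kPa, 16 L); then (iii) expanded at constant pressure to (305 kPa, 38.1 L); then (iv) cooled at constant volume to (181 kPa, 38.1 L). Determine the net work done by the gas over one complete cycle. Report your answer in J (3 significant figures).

Constant-volume legs do no work.
W(i) = (181)(16 − 38.1) = -4000 J; W(iii) = (305)(38.1 − 16) = 6740 J.
W_net = -4000 + 6740 = 2740 J (the clockwise enclosed area).

W_net ≈ 2740 J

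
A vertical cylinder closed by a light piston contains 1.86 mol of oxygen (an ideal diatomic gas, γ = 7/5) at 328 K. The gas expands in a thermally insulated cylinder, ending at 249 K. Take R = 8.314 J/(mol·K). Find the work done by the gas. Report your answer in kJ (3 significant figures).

Adiabatic ⇒ Q = 0, so W_by = −ΔU = nCᵥ(T₁ − T₂).
Cᵥ = 5R/2 = 20.79 J/(mol·K).
W = (1.86)(20.79)(328 − 249) = 3054 J.

W ≈ 3.05 kJ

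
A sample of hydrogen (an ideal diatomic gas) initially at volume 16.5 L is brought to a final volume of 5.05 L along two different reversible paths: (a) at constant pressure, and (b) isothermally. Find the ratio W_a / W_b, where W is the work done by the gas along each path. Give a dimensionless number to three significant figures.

W_a / W_b ≈ 0.586

Path (a) isobaric: W = P₁(V₂ − V₁) → W_a/(P₁V₁) = -0.6939.
Path (b) isothermal: W = P₁V₁ ln(V₂/V₁) → W_b/(P₁V₁) = -1.184.
W_a / W_b = -0.6939 / -1.184 = 0.5861.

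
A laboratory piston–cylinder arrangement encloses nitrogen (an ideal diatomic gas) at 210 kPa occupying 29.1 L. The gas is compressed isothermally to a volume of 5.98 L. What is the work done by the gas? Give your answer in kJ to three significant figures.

Isothermal: W = nRT ln(V₂/V₁) = P₁V₁ ln(V₂/V₁).
P₁V₁ = (210 kPa)(29.1 L) = 6111 J.
W = 6111 × ln(5.98/29.1) = 6111 × -1.582
W_by_gas = -9670 J.

W ≈ -9.67 kJ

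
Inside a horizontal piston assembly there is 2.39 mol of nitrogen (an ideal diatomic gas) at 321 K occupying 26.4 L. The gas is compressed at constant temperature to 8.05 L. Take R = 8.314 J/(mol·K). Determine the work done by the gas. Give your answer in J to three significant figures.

W ≈ -7580 J

Isothermal: W = nRT ln(V₂/V₁).
W = (2.39)(8.314)(321) × ln(8.05/26.4)
  = 6378 × -1.188
W_by_gas = -7576 J.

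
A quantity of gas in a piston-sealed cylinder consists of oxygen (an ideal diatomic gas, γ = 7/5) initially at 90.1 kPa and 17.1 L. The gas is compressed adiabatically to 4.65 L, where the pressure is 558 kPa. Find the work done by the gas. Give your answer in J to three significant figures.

W ≈ -2630 J

Adiabatic: W = (P₁V₁ − P₂V₂)/(γ − 1) with γ = 7/5.
P₁V₁ = 1541 J, P₂V₂ = 2595 J.
W = (1541 − 2595) / 0.4 = -2635 J.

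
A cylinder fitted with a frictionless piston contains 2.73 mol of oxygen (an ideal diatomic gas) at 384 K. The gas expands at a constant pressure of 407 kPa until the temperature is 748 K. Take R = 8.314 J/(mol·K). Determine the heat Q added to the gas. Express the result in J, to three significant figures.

Isobaric: W = nRΔT = (2.73)(8.314)(364) = 8262 J.
ΔU = nCᵥΔT with Cᵥ = 5R/2: ΔU = (2.73)(20.79)(364) = 20654 J.
Q = ΔU + W = 20654 + 8262 = 28916 J.

Q ≈ 28900 J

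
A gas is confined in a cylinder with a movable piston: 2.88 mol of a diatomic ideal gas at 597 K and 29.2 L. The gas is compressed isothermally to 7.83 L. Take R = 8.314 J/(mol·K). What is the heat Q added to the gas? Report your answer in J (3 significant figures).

Q ≈ -18800 J

Isothermal ⇒ ΔU = 0, so Q = W = nRT ln(V₂/V₁).
Q = (2.88)(8.314)(597) ln(7.83/29.2) = 14295 × -1.316 = -18815 J.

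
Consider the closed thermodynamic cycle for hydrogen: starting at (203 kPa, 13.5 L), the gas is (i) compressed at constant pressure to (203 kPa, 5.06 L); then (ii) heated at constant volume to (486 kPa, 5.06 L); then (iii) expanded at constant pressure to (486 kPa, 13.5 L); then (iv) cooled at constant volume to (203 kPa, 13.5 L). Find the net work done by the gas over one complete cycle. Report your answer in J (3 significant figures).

Constant-volume legs do no work.
W(i) = (203)(5.06 − 13.5) = -1713 J; W(iii) = (486)(13.5 − 5.06) = 4102 J.
W_net = -1713 + 4102 = 2389 J (the clockwise enclosed area).

W_net ≈ 2390 J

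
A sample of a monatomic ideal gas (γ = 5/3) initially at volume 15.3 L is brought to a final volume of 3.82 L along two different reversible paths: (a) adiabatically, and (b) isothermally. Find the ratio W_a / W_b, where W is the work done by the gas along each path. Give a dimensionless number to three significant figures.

W_a / W_b ≈ 1.65

Path (a) adiabatic: W = P₁V₁(1 − (V₁/V₂)^(γ−1))/(γ−1) → W_a/(P₁V₁) = -2.283.
Path (b) isothermal: W = P₁V₁ ln(V₂/V₁) → W_b/(P₁V₁) = -1.388.
W_a / W_b = -2.283 / -1.388 = 1.645.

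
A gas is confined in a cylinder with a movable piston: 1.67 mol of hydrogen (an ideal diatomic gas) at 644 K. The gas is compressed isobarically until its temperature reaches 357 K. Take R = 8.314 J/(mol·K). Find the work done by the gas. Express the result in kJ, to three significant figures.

W ≈ -3.98 kJ

Isobaric: W = P ΔV = nR ΔT.
W = (1.67)(8.314)(357 − 644) = -3985 J.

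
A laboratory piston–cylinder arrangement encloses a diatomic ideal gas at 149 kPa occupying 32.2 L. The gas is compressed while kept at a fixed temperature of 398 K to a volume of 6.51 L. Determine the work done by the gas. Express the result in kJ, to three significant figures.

Isothermal: W = nRT ln(V₂/V₁) = P₁V₁ ln(V₂/V₁).
P₁V₁ = (149 kPa)(32.2 L) = 4798 J.
W = 4798 × ln(6.51/32.2) = 4798 × -1.599
W_by_gas = -7670 J.

W ≈ -7.67 kJ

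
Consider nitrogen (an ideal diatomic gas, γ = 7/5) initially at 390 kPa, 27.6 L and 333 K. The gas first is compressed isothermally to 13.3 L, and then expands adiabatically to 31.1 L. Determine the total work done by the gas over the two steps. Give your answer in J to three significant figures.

W_total ≈ -106 J

Step 1 (isothermal): W = P₁V₁ ln(V₂/V₁) = (10764) ln(13.3/27.6) = -7858 J.
After step 1: P = 809.3 kPa, V = 13.3 L, T = 333 K.
Step 2 (adiabatic): W = (P₁V₁ − P₂V₂)/(γ−1) = (10764 − 7663)/0.4 = 7752 J.
W_total = -7858 + 7752 = -106.3 J.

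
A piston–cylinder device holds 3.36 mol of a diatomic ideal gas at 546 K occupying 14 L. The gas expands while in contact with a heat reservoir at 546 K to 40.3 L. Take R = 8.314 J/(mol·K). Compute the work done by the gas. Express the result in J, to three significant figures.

W ≈ 16100 J

Isothermal: W = nRT ln(V₂/V₁).
W = (3.36)(8.314)(546) × ln(40.3/14)
  = 15253 × 1.057
W_by_gas = 16126 J.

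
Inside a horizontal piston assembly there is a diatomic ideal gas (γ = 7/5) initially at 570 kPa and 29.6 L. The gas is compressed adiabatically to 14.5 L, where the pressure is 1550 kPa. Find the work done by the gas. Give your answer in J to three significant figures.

Adiabatic: W = (P₁V₁ − P₂V₂)/(γ − 1) with γ = 7/5.
P₁V₁ = 16872 J, P₂V₂ = 22475 J.
W = (16872 − 22475) / 0.4 = -14008 J.

W ≈ -14000 J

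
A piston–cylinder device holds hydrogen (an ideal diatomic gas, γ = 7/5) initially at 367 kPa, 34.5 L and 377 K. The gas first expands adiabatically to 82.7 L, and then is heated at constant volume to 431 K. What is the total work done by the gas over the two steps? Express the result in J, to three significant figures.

Step 1 (adiabatic): W = (P₁V₁ − P₂V₂)/(γ−1) = (12662 − 8925)/0.4 = 9341 J.
Step 2 (isochoric): W = 0 (constant volume).
W_total = 9341 + 0 = 9341 J.

W_total ≈ 9340 J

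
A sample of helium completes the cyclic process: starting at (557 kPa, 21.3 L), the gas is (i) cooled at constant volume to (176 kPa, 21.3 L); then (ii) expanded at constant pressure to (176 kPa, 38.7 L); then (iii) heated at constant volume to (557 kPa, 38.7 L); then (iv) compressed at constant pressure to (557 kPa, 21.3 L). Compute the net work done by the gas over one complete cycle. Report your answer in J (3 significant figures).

Constant-volume legs do no work.
W(ii) = (176)(38.7 − 21.3) = 3062 J; W(iv) = (557)(21.3 − 38.7) = -9692 J.
W_net = 3062 − 9692 = -6629 J (the counter-clockwise enclosed area).

W_net ≈ -6630 J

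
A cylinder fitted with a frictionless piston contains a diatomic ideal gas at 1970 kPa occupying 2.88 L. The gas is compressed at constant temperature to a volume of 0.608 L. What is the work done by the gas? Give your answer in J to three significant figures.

Isothermal: W = nRT ln(V₂/V₁) = P₁V₁ ln(V₂/V₁).
P₁V₁ = (1970 kPa)(2.88 L) = 5674 J.
W = 5674 × ln(0.608/2.88) = 5674 × -1.555
W_by_gas = -8825 J.

W ≈ -8820 J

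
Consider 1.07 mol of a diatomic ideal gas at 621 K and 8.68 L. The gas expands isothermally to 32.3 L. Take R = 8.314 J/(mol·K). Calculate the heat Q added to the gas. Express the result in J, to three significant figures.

Q ≈ 7260 J

Isothermal ⇒ ΔU = 0, so Q = W = nRT ln(V₂/V₁).
Q = (1.07)(8.314)(621) ln(32.3/8.68) = 5524 × 1.314 = 7259 J.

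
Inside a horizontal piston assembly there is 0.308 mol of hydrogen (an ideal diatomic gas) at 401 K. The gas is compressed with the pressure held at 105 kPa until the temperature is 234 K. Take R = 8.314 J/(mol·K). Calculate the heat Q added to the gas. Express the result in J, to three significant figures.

Isobaric: W = nRΔT = (0.308)(8.314)(-167) = -427.6 J.
ΔU = nCᵥΔT with Cᵥ = 5R/2: ΔU = (0.308)(20.79)(-167) = -1069 J.
Q = ΔU + W = -1069 − 427.6 = -1497 J.

Q ≈ -1500 J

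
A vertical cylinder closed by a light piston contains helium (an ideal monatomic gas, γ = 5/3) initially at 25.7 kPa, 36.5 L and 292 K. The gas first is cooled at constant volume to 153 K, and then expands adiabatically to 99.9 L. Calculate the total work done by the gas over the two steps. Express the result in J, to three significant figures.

Step 1 (isochoric): W = 0 (constant volume).
After step 1: P = 13.47 kPa (V unchanged).
Step 2 (adiabatic): W = (P₁V₁ − P₂V₂)/(γ−1) = (491.5 − 251.2)/0.667 = 360.5 J.
W_total = 0 + 360.5 = 360.5 J.

W_total ≈ 360 J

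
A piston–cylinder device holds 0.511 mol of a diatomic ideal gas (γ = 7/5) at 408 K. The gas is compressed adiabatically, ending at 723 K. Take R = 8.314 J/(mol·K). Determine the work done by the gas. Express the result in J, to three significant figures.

W ≈ -3350 J

Adiabatic ⇒ Q = 0, so W_by = −ΔU = nCᵥ(T₁ − T₂).
Cᵥ = 5R/2 = 20.79 J/(mol·K).
W = (0.511)(20.79)(408 − 723) = -3346 J.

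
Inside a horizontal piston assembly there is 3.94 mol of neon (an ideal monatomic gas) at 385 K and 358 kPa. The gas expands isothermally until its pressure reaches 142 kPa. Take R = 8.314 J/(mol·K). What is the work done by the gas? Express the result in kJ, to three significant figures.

Isothermal process: W = nRT ln(V₂/V₁) = nRT ln(P₁/P₂).
W = (3.94)(8.314)(385) × ln(358/142)
  = 12612 × ln(2.521) = 12612 × 0.9247
W_by_gas = 11662 J.

W ≈ 11.7 kJ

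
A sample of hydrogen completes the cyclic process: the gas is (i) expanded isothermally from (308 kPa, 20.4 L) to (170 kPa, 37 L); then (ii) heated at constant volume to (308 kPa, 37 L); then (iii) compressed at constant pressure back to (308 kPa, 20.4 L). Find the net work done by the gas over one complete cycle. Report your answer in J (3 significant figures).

W_net ≈ -1370 J

Leg (i): W = PᵢVᵢ ln(V_f/Vᵢ) = (6283) ln(37/20.4) = 3741 J.
Leg (ii): W = 0.
Leg (iii): W = PΔV = (308)(20.4 − 37) = -5113 J.
W_net = 3741 − 5113 = -1372 J.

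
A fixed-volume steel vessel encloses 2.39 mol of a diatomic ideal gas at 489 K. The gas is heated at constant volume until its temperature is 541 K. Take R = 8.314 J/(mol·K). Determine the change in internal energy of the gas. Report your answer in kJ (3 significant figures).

Constant volume ⇒ W = 0, so Q = ΔU = nCᵥΔT with Cᵥ = 5R/2 = 20.79 J/(mol·K).
ΔU = (2.39)(20.79)(541 − 489) = 2583 J.

ΔU ≈ 2.58 kJ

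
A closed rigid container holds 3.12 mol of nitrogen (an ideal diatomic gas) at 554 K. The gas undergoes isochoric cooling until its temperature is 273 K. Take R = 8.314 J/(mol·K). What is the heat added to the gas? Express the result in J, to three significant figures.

Constant volume ⇒ W = 0, so Q = ΔU = nCᵥΔT with Cᵥ = 5R/2 = 20.79 J/(mol·K).
ΔU = (3.12)(20.79)(273 − 554) = -18223 J.

Q ≈ -18200 J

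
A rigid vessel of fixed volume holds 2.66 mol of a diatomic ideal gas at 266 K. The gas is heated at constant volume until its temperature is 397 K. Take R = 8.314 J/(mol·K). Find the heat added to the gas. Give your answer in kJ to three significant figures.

Constant volume ⇒ W = 0, so Q = ΔU = nCᵥΔT with Cᵥ = 5R/2 = 20.79 J/(mol·K).
ΔU = (2.66)(20.79)(397 − 266) = 7243 J.

Q ≈ 7.24 kJ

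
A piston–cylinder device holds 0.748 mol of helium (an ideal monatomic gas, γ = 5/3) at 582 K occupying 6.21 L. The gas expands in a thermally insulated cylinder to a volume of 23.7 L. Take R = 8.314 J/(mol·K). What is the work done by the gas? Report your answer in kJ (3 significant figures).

Adiabatic: TV^(γ−1) = const with γ = 5/3.
T₂ = T₁ (V₁/V₂)^(γ−1) = 582 × (6.21/23.7)^0.667 = 582 × 0.4095 = 238.3 K.
W_by = nCᵥ(T₁ − T₂) = (0.748)(12.47)(582 − 238.3) = 3206 J.

W ≈ 3.21 kJ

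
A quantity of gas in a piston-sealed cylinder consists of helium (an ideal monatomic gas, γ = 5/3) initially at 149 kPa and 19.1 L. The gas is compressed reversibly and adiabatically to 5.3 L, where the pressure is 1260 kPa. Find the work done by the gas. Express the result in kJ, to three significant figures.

Adiabatic: W = (P₁V₁ − P₂V₂)/(γ − 1) with γ = 5/3.
P₁V₁ = 2846 J, P₂V₂ = 6678 J.
W = (2846 − 6678) / 0.6667 = -5748 J.

W ≈ -5.75 kJ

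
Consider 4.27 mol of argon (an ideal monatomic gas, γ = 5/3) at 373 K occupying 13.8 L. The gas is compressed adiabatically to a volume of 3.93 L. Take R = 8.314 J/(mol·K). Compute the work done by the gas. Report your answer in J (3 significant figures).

W ≈ -26000 J

Adiabatic: TV^(γ−1) = const with γ = 5/3.
T₂ = T₁ (V₁/V₂)^(γ−1) = 373 × (13.8/3.93)^0.667 = 373 × 2.31 = 861.7 K.
W_by = nCᵥ(T₁ − T₂) = (4.27)(12.47)(373 − 861.7) = -26025 J.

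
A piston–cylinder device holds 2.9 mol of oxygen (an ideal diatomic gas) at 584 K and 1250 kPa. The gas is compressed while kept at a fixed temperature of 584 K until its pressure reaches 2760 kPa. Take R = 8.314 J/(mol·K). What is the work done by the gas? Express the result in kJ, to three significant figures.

W ≈ -11.2 kJ

Isothermal process: W = nRT ln(V₂/V₁) = nRT ln(P₁/P₂).
W = (2.9)(8.314)(584) × ln(1250/2760)
  = 14081 × ln(0.4529) = 14081 × -0.7921
W_by_gas = -11153 J.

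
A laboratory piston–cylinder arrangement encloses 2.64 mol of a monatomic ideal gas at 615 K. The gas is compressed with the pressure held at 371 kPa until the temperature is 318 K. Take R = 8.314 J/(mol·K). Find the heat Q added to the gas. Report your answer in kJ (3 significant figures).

Q ≈ -16.3 kJ

Isobaric: W = nRΔT = (2.64)(8.314)(-297) = -6519 J.
ΔU = nCᵥΔT with Cᵥ = 3R/2: ΔU = (2.64)(12.47)(-297) = -9778 J.
Q = ΔU + W = -9778 − 6519 = -16297 J.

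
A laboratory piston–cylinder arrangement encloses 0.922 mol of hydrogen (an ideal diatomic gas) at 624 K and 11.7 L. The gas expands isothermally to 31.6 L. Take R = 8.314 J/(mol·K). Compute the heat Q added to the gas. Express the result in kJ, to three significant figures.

Q ≈ 4.75 kJ

Isothermal ⇒ ΔU = 0, so Q = W = nRT ln(V₂/V₁).
Q = (0.922)(8.314)(624) ln(31.6/11.7) = 4783 × 0.9936 = 4753 J.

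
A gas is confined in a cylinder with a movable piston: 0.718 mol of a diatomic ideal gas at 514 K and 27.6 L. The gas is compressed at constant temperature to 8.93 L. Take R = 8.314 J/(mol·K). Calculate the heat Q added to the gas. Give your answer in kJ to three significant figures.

Q ≈ -3.46 kJ

Isothermal ⇒ ΔU = 0, so Q = W = nRT ln(V₂/V₁).
Q = (0.718)(8.314)(514) ln(8.93/27.6) = 3068 × -1.128 = -3462 J.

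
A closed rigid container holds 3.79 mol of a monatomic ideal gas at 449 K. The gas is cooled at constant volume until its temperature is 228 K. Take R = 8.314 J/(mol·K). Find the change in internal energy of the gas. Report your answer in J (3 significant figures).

Constant volume ⇒ W = 0, so Q = ΔU = nCᵥΔT with Cᵥ = 3R/2 = 12.47 J/(mol·K).
ΔU = (3.79)(12.47)(228 − 449) = -10446 J.

ΔU ≈ -10400 J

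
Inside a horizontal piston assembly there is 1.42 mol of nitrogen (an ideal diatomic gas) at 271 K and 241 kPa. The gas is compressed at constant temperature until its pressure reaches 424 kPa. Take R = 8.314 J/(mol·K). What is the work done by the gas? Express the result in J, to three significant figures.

W ≈ -1810 J

Isothermal process: W = nRT ln(V₂/V₁) = nRT ln(P₁/P₂).
W = (1.42)(8.314)(271) × ln(241/424)
  = 3199 × ln(0.5684) = 3199 × -0.5649
W_by_gas = -1807 J.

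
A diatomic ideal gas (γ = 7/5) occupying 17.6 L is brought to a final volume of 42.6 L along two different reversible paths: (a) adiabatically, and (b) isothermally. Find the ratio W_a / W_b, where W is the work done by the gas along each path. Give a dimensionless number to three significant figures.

W_a / W_b ≈ 0.842

Path (a) adiabatic: W = P₁V₁(1 − (V₁/V₂)^(γ−1))/(γ−1) → W_a/(P₁V₁) = 0.7446.
Path (b) isothermal: W = P₁V₁ ln(V₂/V₁) → W_b/(P₁V₁) = 0.884.
W_a / W_b = 0.7446 / 0.884 = 0.8423.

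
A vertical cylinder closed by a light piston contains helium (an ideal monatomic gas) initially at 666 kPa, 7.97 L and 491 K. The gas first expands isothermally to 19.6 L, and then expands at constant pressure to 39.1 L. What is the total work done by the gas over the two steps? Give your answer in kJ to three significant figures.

Step 1 (isothermal): W = P₁V₁ ln(V₂/V₁) = (5308) ln(19.6/7.97) = 4776 J.
After step 1: P = 270.8 kPa, V = 19.6 L, T = 491 K.
Step 2 (isobaric): W = PΔV = (270.8 kPa)(39.1 − 19.6 L) = 5281 J.
W_total = 4776 + 5281 = 10057 J.

W_total ≈ 10.1 kJ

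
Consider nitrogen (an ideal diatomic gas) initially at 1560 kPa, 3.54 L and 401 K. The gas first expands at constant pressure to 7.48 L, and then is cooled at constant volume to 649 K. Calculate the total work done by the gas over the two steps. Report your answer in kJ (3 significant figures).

Step 1 (isobaric): W = PΔV = (1560 kPa)(7.48 − 3.54 L) = 6146 J.
Step 2 (isochoric): W = 0 (constant volume).
W_total = 6146 + 0 = 6146 J.

W_total ≈ 6.15 kJ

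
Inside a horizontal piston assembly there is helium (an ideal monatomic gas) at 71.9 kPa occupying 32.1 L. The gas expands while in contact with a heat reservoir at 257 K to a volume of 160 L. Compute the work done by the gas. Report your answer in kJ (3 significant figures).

Isothermal: W = nRT ln(V₂/V₁) = P₁V₁ ln(V₂/V₁).
P₁V₁ = (71.9 kPa)(32.1 L) = 2308 J.
W = 2308 × ln(160/32.1) = 2308 × 1.606
W_by_gas = 3707 J.

W ≈ 3.71 kJ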